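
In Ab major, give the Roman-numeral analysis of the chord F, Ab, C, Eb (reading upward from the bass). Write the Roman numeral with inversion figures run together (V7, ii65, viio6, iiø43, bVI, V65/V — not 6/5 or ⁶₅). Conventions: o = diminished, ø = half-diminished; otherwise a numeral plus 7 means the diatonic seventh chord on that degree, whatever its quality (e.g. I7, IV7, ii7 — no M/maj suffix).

vi7

The pitches F-Ab-C-Eb form a minor seventh chord rooted on F.
F is scale degree 6 in Ab major, and a minor seventh chord on that degree is written vi7.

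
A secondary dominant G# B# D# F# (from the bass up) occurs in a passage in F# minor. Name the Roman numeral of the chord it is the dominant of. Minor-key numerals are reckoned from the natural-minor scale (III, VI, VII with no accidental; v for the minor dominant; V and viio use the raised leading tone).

The chord is a dominant seventh chord on G#.
A dominant resolves down a perfect fifth: G# → C#. In F# minor, C# is scale degree 5, i.e. V.

V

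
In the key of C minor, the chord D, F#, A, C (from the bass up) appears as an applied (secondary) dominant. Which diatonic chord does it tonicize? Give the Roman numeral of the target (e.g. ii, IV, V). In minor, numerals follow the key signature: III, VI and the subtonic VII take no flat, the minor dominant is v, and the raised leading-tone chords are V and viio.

V

The chord is a dominant seventh chord on D.
A dominant resolves down a perfect fifth: D → G. In C minor, G is scale degree 5, i.e. V.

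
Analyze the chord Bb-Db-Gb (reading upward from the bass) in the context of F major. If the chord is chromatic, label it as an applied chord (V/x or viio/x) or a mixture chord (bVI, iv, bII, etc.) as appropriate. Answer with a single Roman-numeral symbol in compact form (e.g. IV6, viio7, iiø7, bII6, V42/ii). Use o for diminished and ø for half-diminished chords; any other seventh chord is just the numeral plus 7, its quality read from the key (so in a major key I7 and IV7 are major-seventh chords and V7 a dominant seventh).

bII6

The pitches Gb-Bb-Db form a major triad rooted on Gb.
Gb is the lowered second degree of F major (diatonic 2 would be G). This is the Neapolitan sixth — a major triad on the lowered second degree, here in its customary first inversion.
With Bb in the bass the chord is in first inversion, so the figured bass is 6.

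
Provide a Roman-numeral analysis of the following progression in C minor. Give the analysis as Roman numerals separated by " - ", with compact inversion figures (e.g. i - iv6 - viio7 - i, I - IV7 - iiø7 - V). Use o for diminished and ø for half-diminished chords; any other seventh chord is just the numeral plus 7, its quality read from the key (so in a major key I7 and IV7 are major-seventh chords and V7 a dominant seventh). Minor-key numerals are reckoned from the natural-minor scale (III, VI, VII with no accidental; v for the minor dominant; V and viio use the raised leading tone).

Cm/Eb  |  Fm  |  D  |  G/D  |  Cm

Cm/Eb: root C is the tonic; minor triad there is i6.
Fm: minor triad on F = scale degree 4 → iv.
D is the secondary dominant of V (major triad on D): V/V.
G/D has root G, degree 5 in C minor, so V64.
Cm: root C is the tonic; minor triad there is i.

i6 - iv - V/V - V64 - i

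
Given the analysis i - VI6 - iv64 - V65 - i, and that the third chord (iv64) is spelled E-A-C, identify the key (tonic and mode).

The chord Am/E is a minor triad rooted on A; its label is iv64.
If A is scale degree 4 and the mode makes that degree carry a minor triad, the tonic is E and the mode is minor.

E minor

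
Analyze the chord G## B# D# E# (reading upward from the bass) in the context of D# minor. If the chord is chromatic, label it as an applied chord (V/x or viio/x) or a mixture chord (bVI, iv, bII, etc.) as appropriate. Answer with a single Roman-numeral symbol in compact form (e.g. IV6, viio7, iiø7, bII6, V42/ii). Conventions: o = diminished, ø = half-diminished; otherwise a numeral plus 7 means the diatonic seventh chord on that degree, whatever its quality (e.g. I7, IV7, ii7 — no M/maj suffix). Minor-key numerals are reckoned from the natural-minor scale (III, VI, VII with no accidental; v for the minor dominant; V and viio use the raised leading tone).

V65/V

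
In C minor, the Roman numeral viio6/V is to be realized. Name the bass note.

A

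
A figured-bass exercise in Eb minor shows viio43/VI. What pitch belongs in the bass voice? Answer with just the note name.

Fb

The applied chord viio43/VI is rooted on Bb: Bb-Db-Fb-Abb.
The figure 43 means second inversion — the fifth is in the bass.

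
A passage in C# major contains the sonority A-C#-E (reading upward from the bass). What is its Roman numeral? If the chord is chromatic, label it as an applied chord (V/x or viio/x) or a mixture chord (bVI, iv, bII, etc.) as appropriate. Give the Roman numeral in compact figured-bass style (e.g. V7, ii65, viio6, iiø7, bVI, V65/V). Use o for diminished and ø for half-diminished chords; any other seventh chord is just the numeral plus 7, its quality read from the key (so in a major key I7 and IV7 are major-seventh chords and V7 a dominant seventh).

bVI

The pitches A-C#-E form a major triad rooted on A.
A is the lowered sixth degree of C# major (diatonic 6 would be A#). This is a major triad on the lowered sixth degree, borrowed from the parallel minor.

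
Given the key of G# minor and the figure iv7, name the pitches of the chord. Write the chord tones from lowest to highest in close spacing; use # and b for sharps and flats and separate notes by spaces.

C# E G# B

The numeral's case and figure indicate a minor seventh chord. In G# minor its root, scale degree 4, is C#.
Stacking thirds from C# gives C#-E-G#-B.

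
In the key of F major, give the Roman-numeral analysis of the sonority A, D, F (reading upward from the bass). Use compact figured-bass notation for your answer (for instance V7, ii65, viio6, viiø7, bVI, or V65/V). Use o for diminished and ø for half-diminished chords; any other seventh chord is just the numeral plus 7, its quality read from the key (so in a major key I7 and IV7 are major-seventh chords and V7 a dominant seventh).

Stacked in thirds the chord is D-F-A: a minor triad on D.
D is scale degree 6 in F major, and a minor triad on that degree is written vi.
With A in the bass the chord is in second inversion, so the figured bass is 64.

vi64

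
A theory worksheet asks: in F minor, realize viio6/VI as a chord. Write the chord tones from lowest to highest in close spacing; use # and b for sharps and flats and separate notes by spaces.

The slash marks an applied leading-tone chord: viio of VI. In F minor, VI is Db, so the leading tone to it is C, a half step below.
Building a diminished triad on C gives C-Eb-Gb.
With the 6 figure the chord is in first inversion; from the bass Eb upward in close position it reads Eb-Gb-C.

Eb Gb C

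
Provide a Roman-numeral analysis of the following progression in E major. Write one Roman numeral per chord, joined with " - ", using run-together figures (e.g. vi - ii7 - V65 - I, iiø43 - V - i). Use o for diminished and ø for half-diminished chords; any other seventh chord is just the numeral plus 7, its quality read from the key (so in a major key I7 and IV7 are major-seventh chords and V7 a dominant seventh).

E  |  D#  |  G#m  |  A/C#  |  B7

I - V/iii - iii - IV6 - V7

E: major triad on E = scale degree 1 → I.
D#: a major triad on D#, the applied dominant of iii → V/iii.
G#m: minor triad on G# = scale degree 3 → iii.
A/C#: major triad on A = scale degree 4 → IV6.
B7: root B is the dominant; dominant seventh chord there is V7.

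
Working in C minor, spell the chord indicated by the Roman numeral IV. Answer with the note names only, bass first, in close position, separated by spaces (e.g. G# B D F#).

Scale degree 4 in C minor is F; here the chord built on it is altered to a major triad. IV is the major subdominant, borrowed from the parallel major.
So the chord is F-A-C, a major triad.

F A C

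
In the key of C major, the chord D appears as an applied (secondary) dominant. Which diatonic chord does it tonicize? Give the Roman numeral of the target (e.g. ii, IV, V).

V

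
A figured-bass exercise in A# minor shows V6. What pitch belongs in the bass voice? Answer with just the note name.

G##

V in A# minor has root E#; the chord is E#-G##-B#.
The figure 6 means first inversion — the third is in the bass.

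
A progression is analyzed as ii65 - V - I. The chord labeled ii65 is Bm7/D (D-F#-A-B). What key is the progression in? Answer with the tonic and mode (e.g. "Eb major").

A major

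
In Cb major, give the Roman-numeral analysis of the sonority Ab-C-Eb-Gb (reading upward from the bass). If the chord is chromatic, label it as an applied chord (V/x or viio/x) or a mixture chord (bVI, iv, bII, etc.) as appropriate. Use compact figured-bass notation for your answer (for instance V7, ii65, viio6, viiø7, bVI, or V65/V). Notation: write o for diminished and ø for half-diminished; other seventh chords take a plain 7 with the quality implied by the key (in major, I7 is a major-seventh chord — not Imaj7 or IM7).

The pitches Ab-C-Eb-Gb form a dominant seventh chord rooted on Ab.
Ab is not a diatonic chord root with this quality in Cb major, but it lies a perfect fifth above Db (ii), so the chord functions as an applied dominant of ii.

V7/ii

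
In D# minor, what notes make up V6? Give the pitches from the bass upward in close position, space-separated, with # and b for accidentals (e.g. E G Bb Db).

C## E# A#

In D# minor, the dominant is A#. The dominant is major (leading tone raised), so V is a major triad.
That chord is spelled A#-C##-E#.
With the 6 figure the chord is in first inversion; from the bass C## upward in close position it reads C##-E#-A#.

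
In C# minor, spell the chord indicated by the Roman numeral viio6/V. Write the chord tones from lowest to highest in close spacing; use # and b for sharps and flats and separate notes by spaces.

A# C# F##

The slash marks an applied leading-tone chord: viio of V. In C# minor, V is G#, so the leading tone to it is F##, a half step below.
Building a diminished triad on F## gives F##-A#-C#.
The figured bass 6 indicates first inversion, placing the third (A#) in the bass: A#-C#-F##.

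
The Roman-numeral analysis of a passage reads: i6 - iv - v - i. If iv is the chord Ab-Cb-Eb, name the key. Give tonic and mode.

Eb minor

The anchor chord is a minor triad on Ab, labeled iv.
Counting down 3 scale steps from Ab places the tonic on Eb; a minor triad on degree 4 is diatonic only in minor.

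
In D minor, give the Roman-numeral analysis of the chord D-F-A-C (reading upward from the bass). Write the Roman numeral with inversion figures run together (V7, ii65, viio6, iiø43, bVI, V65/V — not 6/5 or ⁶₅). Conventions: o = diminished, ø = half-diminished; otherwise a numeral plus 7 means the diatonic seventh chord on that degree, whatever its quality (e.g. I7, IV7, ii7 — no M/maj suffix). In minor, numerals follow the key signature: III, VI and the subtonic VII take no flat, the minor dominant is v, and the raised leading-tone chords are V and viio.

Stacked in thirds the chord is D-F-A-C: a minor seventh chord on D.
In D minor, D is the tonic; the diatonic minor seventh chord there is i7.

i7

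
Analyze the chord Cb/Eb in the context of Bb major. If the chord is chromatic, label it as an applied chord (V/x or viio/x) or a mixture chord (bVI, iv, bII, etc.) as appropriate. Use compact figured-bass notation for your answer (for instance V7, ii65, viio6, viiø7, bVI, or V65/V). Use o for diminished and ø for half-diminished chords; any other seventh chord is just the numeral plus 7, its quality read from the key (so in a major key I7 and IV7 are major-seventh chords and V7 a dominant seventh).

bII6

The pitches Cb-Eb-Gb form a major triad rooted on Cb.
Cb is the lowered second degree of Bb major (diatonic 2 would be C). This is the Neapolitan sixth — a major triad on the lowered second degree, here in its customary first inversion.
With Eb in the bass the chord is in first inversion, so the figured bass is 6.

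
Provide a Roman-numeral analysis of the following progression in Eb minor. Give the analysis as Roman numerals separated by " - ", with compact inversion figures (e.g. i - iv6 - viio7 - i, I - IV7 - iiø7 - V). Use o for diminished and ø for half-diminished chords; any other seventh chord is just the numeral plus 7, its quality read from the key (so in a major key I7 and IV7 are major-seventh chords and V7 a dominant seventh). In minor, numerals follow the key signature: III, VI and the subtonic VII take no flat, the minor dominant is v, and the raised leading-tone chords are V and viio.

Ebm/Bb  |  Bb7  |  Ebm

Ebm/Bb has root Eb, degree 1 in Eb minor, so i64.
Bb7: dominant seventh chord on Bb = scale degree 5 → V7.
Ebm: minor triad on Eb = scale degree 1 → i.

i64 - V7 - i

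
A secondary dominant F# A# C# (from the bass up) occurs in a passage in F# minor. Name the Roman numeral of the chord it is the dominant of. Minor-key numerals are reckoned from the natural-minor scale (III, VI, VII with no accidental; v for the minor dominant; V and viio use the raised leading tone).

iv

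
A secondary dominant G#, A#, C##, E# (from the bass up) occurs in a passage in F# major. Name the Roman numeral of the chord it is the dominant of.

vi

The chord is a dominant seventh chord on A#.
A dominant resolves down a perfect fifth: A# → D#. In F# major, D# is scale degree 6, i.e. vi.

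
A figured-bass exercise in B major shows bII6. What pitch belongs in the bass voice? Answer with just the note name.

bII in B major has root C; the chord is C-E-G.
The figure 6 means first inversion — the third is in the bass.

E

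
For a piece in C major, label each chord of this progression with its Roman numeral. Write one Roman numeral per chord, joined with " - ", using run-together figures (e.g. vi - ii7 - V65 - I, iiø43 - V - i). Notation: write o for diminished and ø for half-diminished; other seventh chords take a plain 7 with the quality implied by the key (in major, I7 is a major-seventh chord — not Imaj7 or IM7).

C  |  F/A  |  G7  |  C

I - IV6 - V7 - I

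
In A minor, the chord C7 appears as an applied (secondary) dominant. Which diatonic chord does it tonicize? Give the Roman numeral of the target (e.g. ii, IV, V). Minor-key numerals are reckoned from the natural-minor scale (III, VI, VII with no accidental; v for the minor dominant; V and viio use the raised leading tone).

VI

The chord is a dominant seventh chord on C.
A dominant resolves down a perfect fifth: C → F. In A minor, F is scale degree 6, i.e. VI.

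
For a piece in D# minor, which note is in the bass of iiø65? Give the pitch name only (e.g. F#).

iiø in D# minor has root E#; the chord is E#-G#-B-D#.
The figure 65 means first inversion — the third is in the bass.

G#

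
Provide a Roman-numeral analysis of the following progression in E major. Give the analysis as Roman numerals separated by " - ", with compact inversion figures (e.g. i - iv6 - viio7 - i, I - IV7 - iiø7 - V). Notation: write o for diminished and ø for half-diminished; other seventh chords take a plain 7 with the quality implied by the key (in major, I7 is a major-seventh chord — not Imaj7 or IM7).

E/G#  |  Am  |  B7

I6 - iv - V7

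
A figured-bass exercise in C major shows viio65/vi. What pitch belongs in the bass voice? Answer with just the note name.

The applied chord viio65/vi is rooted on G#: G#-B-D-F.
The figure 65 means first inversion — the third is in the bass.

B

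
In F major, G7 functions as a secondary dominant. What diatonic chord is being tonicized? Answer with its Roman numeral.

The chord is a dominant seventh chord on G.
A dominant resolves down a perfect fifth: G → C. In F major, C is scale degree 5, i.e. V.

V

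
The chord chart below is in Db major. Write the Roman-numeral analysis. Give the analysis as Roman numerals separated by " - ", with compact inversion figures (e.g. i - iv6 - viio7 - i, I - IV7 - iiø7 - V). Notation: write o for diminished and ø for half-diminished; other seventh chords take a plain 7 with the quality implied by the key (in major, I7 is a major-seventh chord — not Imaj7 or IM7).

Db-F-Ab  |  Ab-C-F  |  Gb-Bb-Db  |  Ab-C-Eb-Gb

I - iii6 - IV - V7

Db-F-Ab: root Db is the tonic; major triad there is I.
Ab-C-F: root F is the mediant; minor triad there is iii6.
Gb-Bb-Db: major triad on Gb = scale degree 4 → IV.
Ab-C-Eb-Gb: root Ab is the dominant; dominant seventh chord there is V7.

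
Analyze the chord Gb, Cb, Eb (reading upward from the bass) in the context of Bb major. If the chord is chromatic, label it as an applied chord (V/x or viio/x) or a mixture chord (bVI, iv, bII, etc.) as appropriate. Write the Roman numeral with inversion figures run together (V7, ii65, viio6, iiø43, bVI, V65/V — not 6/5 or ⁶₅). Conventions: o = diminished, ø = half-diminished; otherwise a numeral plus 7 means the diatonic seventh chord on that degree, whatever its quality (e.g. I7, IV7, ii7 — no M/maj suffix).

bII64

Stacked in thirds the chord is Cb-Eb-Gb: a major triad on Cb.
Cb is the lowered second degree of Bb major (diatonic 2 would be C). This is the Neapolitan chord — a major triad on the lowered second degree.
With Gb in the bass the chord is in second inversion, so the figured bass is 64.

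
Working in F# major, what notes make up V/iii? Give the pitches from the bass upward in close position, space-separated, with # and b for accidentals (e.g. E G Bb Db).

E# G## B#

The slash means an applied dominant: we want the dominant of iii. In F# major, iii is A# minor, and its dominant is built on E#.
Building a major triad on E# gives E#-G##-B#.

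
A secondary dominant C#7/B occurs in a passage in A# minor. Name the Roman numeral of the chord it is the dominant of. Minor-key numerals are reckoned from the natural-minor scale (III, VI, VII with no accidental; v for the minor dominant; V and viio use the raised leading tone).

VI

The chord is a dominant seventh chord on C#.
A dominant resolves down a perfect fifth: C# → F#. In A# minor, F# is scale degree 6, i.e. VI.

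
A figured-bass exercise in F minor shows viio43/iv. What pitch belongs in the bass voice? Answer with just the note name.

Eb

The applied chord viio43/iv is rooted on A: A-C-Eb-Gb.
The figure 43 means second inversion — the fifth is in the bass.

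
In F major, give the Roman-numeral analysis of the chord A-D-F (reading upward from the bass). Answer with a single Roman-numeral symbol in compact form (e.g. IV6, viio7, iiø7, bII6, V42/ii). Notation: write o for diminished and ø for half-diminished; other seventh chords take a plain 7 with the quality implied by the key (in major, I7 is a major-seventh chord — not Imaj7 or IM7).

vi64

Stacked in thirds the chord is D-F-A: a minor triad on D.
In F major, D is the submediant; the diatonic minor triad there is vi.
With A in the bass the chord is in second inversion, so the figured bass is 64.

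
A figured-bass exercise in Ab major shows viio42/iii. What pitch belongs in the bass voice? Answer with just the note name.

Ab

The applied chord viio42/iii is rooted on B: B-D-F-Ab.
The figure 42 means third inversion — the seventh is in the bass.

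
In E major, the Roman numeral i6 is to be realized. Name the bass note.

G

i in E major has root E; the chord is E-G-B.
The figure 6 means first inversion — the third is in the bass.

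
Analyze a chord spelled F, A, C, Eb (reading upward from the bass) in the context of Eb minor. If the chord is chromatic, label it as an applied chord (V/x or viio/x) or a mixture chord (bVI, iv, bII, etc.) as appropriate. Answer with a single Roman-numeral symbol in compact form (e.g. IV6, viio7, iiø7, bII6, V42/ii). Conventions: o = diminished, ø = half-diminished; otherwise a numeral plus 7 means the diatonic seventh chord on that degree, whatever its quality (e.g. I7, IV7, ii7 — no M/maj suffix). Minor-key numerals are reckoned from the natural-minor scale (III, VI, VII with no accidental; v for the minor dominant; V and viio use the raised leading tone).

The pitches F-A-C-Eb form a dominant seventh chord rooted on F.
F is not a diatonic chord root with this quality in Eb minor, but it lies a perfect fifth above Bb (V), so the chord functions as an applied dominant of V.

V7/V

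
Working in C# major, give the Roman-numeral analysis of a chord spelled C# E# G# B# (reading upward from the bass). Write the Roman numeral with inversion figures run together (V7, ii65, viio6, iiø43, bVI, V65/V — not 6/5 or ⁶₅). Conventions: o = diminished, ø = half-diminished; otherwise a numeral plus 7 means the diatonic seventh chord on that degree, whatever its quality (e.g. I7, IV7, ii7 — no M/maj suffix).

I7

Stacked in thirds the chord is C#-E#-G#-B#: a major seventh chord on C#.
C# is scale degree 1 in C# major, and a major seventh chord on that degree is written I7.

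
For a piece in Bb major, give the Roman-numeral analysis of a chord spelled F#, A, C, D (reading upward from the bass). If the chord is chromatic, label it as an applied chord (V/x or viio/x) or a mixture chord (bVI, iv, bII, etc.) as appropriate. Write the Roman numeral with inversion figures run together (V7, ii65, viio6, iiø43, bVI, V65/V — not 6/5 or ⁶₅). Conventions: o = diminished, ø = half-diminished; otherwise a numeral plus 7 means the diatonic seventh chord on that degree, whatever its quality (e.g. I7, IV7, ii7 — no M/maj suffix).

The pitches D-F#-A-C form a dominant seventh chord rooted on D.
D is not a diatonic chord root with this quality in Bb major, but it lies a perfect fifth above G (vi), so the chord functions as an applied dominant of vi.
With F# in the bass the chord is in first inversion, so the figured bass is 65.

V65/vi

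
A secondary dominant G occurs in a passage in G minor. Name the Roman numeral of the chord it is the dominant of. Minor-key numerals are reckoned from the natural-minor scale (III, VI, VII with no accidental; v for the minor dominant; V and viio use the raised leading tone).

The chord is a major triad on G.
A dominant resolves down a perfect fifth: G → C. In G minor, C is scale degree 4, i.e. iv.

iv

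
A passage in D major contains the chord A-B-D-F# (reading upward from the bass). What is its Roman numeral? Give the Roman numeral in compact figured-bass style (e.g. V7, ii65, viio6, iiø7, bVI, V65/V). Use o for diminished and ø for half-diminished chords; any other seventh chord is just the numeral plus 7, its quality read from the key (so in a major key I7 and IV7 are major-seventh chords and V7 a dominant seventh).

vi42

The pitches B-D-F#-A form a minor seventh chord rooted on B.
B is scale degree 6 in D major, and a minor seventh chord on that degree is written vi7.
With A in the bass the chord is in third inversion, so the figured bass is 42.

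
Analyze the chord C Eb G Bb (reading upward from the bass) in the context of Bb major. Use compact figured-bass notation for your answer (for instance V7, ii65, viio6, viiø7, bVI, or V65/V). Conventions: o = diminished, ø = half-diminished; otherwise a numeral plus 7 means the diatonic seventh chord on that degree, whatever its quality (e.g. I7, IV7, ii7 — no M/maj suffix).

The pitches C-Eb-G-Bb form a minor seventh chord rooted on C.
C is scale degree 2 in Bb major, and a minor seventh chord on that degree is written ii7.

ii7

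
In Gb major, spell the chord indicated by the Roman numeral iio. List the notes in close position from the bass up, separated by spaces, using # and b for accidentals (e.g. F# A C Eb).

Scale degree 2 in Gb major is Ab; here the chord built on it is altered to a diminished triad. iio is the diminished supertonic triad, borrowed from the parallel minor.
So the chord is Ab-Cb-Ebb.

Ab Cb Ebb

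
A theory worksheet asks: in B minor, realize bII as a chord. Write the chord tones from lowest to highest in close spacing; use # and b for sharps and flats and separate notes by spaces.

Scale degree 2 in B minor is C#; lowering it a half step gives C. bII is the Neapolitan chord — a major triad on the lowered second degree.
So the chord is C-E-G, a major triad.

C E G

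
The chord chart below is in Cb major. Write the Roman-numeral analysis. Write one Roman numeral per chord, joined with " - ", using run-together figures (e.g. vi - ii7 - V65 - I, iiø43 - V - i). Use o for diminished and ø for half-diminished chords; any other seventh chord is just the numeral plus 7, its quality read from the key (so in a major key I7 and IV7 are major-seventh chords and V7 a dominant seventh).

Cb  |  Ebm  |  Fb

Cb: root Cb is the tonic; major triad there is I.
Ebm has root Eb, degree 3 in Cb major, so iii.
Fb has root Fb, degree 4 in Cb major, so IV.

I - iii - IV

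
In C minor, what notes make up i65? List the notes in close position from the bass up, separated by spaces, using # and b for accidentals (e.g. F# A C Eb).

In C minor, the first degree is C, and the diatonic chord built there is a minor seventh chord.
That chord is spelled C-Eb-G-Bb.
With the 65 figure the chord is in first inversion; from the bass Eb upward in close position it reads Eb-G-Bb-C.

Eb G Bb C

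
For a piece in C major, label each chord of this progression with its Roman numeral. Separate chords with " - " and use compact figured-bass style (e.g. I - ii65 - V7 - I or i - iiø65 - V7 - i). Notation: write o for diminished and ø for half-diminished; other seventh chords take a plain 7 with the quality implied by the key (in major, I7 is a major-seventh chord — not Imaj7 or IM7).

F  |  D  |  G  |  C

F has root F, degree 4 in C major, so IV.
D: chromatic; D is V of V, so V/V.
G: major triad on G = scale degree 5 → V.
C: root C is the tonic; major triad there is I.

IV - V/V - V - I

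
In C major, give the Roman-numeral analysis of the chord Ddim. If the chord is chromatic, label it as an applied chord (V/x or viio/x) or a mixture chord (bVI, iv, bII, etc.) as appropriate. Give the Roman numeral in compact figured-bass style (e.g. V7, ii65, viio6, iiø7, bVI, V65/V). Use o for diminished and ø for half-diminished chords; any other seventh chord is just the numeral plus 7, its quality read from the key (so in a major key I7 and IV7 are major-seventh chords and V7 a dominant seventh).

iio

The pitches D-F-Ab form a diminished triad rooted on D.
D is the second degree of C major. This is the diminished supertonic triad, borrowed from the parallel minor.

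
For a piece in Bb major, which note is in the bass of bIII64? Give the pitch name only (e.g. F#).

Ab

bIII in Bb major has root Db; the chord is Db-F-Ab.
The figure 64 means second inversion — the fifth is in the bass.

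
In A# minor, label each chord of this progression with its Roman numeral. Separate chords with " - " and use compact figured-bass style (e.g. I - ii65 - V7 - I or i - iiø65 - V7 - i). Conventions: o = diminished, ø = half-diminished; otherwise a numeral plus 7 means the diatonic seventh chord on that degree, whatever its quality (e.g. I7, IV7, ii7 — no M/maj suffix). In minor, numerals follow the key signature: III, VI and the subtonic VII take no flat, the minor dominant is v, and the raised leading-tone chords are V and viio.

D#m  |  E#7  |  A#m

iv - V7 - i

D#m has root D#, degree 4 in A# minor, so iv.
E#7: root E# is the dominant; dominant seventh chord there is V7.
A#m: root A# is the tonic; minor triad there is i.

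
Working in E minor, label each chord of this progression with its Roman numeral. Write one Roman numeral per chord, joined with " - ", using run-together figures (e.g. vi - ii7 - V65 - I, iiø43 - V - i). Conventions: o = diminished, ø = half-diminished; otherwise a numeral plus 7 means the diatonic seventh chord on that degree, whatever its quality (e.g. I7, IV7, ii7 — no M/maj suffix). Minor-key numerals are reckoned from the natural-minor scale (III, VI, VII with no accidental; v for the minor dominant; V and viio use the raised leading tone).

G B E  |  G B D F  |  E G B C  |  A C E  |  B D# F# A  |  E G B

G-B-E: minor triad on E = scale degree 1 → i6.
G-B-D-F is the secondary dominant of VI (dominant seventh chord on G): V7/VI.
E-G-B-C: root C is the submediant; major seventh chord there is VI65.
A-C-E: minor triad on A = scale degree 4 → iv.
B-D#-F#-A: dominant seventh chord on B = scale degree 5 → V7.
E-G-B: root E is the tonic; minor triad there is i.

i6 - V7/VI - VI65 - iv - V7 - i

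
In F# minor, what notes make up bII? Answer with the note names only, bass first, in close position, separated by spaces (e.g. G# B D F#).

G B D

Scale degree 2 in F# minor is G#; lowering it a half step gives G. bII is the Neapolitan chord — a major triad on the lowered second degree.
So the chord is G-B-D, a major triad.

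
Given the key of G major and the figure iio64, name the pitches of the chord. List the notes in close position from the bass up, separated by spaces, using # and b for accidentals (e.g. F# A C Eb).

Eb A C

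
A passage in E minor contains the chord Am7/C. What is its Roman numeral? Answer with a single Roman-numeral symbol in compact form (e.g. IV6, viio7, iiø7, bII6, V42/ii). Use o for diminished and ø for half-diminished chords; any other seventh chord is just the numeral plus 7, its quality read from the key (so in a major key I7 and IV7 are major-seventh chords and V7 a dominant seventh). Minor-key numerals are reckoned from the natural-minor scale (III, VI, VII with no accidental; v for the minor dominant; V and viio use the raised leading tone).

iv65

The pitches A-C-E-G form a minor seventh chord rooted on A.
A is scale degree 4 in E minor, and a minor seventh chord on that degree is written iv7.
With C in the bass the chord is in first inversion, so the figured bass is 65.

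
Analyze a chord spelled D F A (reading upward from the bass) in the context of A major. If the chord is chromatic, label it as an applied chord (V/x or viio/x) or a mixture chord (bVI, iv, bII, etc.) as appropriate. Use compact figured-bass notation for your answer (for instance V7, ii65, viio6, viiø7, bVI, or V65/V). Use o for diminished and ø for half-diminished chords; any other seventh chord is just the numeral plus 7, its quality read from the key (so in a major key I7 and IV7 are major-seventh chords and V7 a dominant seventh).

iv

The pitches D-F-A form a minor triad rooted on D.
D is the fourth degree of A major. This is the minor subdominant, borrowed from the parallel minor.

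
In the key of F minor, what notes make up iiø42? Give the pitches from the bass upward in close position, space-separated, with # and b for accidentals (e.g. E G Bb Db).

F G Bb Db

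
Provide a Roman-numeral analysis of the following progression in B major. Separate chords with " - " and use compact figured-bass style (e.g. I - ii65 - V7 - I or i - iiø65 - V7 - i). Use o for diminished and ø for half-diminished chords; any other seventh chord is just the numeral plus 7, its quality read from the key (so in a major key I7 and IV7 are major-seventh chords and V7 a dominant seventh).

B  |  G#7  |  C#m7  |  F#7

I - V7/ii - ii7 - V7

B: major triad on B = scale degree 1 → I.
G#7: a dominant seventh chord on G#, the applied dominant of ii → V7/ii.
C#m7: root C# is the supertonic; minor seventh chord there is ii7.
F#7: root F# is the dominant; dominant seventh chord there is V7.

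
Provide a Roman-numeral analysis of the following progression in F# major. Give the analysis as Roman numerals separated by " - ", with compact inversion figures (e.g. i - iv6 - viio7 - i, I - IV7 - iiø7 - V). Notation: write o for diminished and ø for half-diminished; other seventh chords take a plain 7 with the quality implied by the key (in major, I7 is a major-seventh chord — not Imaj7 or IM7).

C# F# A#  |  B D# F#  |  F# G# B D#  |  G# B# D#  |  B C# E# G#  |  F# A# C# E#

I64 - IV - ii42 - V/V - V42 - I7

C#-F#-A# has root F#, degree 1 in F# major, so I64.
B-D#-F# has root B, degree 4 in F# major, so IV.
F#-G#-B-D#: root G# is the supertonic; minor seventh chord there is ii42.
G#-B#-D# is the secondary dominant of V (major triad on G#): V/V.
B-C#-E#-G# has root C#, degree 5 in F# major, so V42.
F#-A#-C#-E#: major seventh chord on F# = scale degree 1 → I7.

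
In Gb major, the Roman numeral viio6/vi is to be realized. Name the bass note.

F

The applied chord viio6/vi is rooted on D: D-F-Ab.
The figure 6 means first inversion — the third is in the bass.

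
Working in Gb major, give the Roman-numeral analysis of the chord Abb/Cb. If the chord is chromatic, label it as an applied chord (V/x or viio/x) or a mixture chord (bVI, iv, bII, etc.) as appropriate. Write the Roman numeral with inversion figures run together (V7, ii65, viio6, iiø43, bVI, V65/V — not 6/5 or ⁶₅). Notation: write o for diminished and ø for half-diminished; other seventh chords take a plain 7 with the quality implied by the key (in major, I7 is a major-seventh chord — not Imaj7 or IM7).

The pitches Abb-Cb-Ebb form a major triad rooted on Abb.
Abb is the lowered second degree of Gb major (diatonic 2 would be Ab). This is the Neapolitan sixth — a major triad on the lowered second degree, here in its customary first inversion.
With Cb in the bass the chord is in first inversion, so the figured bass is 6.

bII6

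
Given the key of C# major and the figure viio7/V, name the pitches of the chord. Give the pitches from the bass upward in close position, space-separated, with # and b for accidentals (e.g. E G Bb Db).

F## A# C# E

The slash marks an applied leading-tone chord: viio of V. In C# major, V is G#, so the leading tone to it is F##, a half step below.
Building a fully diminished seventh chord on F## gives F##-A#-C#-E.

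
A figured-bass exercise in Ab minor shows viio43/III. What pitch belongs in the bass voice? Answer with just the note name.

Fb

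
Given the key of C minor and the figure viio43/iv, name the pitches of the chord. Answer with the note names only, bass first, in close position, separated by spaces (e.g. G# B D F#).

Bb Db E G

The slash marks an applied leading-tone chord: viio of iv. In C minor, iv is F, so the leading tone to it is E, a half step below.
Building a fully diminished seventh chord on E gives E-G-Bb-Db.
The figured bass 43 indicates second inversion, placing the fifth (Bb) in the bass: Bb-Db-E-G.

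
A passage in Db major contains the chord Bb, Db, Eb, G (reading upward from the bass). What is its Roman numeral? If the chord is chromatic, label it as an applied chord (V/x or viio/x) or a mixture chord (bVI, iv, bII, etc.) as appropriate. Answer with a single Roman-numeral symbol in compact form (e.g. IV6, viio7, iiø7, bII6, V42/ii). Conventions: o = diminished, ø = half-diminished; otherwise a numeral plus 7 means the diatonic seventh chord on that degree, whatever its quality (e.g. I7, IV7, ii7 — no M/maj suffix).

Stacked in thirds the chord is Eb-G-Bb-Db: a dominant seventh chord on Eb.
Eb is not a diatonic chord root with this quality in Db major, but it lies a perfect fifth above Ab (V), so the chord functions as an applied dominant of V.
With Bb in the bass the chord is in second inversion, so the figured bass is 43.

V43/V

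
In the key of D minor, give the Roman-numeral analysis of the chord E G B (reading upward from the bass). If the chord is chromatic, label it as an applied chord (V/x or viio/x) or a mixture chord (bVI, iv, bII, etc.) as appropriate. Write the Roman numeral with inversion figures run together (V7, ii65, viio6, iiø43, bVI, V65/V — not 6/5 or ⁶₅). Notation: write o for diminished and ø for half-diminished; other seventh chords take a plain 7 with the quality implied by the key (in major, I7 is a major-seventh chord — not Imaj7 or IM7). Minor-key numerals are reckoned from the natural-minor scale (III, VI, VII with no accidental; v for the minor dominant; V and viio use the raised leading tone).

ii

The pitches E-G-B form a minor triad rooted on E.
E is the second degree of D minor. This is the minor supertonic, borrowed from the parallel major (the Dorian ii).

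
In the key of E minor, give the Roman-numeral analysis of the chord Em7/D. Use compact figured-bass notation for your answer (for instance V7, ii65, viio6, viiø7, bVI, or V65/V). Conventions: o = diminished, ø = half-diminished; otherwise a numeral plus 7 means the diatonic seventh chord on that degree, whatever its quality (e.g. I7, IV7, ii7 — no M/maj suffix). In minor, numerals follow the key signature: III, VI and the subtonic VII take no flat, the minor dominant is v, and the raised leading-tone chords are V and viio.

The pitches E-G-B-D form a minor seventh chord rooted on E.
E is scale degree 1 in E minor, and a minor seventh chord on that degree is written i7.
With D in the bass the chord is in third inversion, so the figured bass is 42.

i42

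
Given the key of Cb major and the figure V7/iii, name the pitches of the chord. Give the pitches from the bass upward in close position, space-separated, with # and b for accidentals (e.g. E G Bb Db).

Bb D F Ab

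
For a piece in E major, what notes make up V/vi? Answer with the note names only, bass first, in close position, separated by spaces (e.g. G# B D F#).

V/vi is a secondary dominant — the dominant triad of vi. vi in E major is C#, so the applied chord's root is G#, a perfect fifth above.
Building a major triad on G# gives G#-B#-D#.

G# B# D#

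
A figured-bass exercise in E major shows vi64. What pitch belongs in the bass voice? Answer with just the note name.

G#

vi in E major has root C#; the chord is C#-E-G#.
The figure 64 means second inversion — the fifth is in the bass.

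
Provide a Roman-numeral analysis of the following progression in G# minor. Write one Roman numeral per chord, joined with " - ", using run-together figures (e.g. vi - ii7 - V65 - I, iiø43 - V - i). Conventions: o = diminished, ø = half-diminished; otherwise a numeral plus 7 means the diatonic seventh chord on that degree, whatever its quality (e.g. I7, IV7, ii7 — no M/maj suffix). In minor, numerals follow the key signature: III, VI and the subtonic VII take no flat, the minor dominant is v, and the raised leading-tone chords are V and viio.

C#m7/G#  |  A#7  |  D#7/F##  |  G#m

C#m7/G#: root C# is the subdominant; minor seventh chord there is iv43.
A#7: a dominant seventh chord on A#, the applied dominant of V → V7/V.
D#7/F##: root D# is the dominant; dominant seventh chord there is V65.
G#m: root G# is the tonic; minor triad there is i.

iv43 - V7/V - V65 - i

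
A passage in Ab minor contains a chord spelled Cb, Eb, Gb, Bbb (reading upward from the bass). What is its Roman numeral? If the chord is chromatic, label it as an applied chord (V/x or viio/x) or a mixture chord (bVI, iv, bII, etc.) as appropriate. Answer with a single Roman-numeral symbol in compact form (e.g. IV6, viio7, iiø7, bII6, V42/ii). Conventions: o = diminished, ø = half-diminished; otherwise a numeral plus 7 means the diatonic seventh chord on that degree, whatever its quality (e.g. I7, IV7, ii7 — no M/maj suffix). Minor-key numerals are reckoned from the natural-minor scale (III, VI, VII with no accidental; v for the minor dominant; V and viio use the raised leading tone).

The pitches Cb-Eb-Gb-Bbb form a dominant seventh chord rooted on Cb.
Cb is not a diatonic chord root with this quality in Ab minor, but it lies a perfect fifth above Fb (VI), so the chord functions as an applied dominant of VI.

V7/VI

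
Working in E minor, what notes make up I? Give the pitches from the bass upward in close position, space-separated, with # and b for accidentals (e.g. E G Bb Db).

E G# B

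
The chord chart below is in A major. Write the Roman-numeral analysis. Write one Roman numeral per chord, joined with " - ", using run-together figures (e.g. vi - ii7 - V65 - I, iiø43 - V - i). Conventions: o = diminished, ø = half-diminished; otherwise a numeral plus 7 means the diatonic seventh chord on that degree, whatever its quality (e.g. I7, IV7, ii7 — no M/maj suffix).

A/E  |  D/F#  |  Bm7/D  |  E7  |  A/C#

I64 - IV6 - ii65 - V7 - I6

A/E: root A is the tonic; major triad there is I64.
D/F# has root D, degree 4 in A major, so IV6.
Bm7/D: root B is the supertonic; minor seventh chord there is ii65.
E7: root E is the dominant; dominant seventh chord there is V7.
A/C#: root A is the tonic; major triad there is I6.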